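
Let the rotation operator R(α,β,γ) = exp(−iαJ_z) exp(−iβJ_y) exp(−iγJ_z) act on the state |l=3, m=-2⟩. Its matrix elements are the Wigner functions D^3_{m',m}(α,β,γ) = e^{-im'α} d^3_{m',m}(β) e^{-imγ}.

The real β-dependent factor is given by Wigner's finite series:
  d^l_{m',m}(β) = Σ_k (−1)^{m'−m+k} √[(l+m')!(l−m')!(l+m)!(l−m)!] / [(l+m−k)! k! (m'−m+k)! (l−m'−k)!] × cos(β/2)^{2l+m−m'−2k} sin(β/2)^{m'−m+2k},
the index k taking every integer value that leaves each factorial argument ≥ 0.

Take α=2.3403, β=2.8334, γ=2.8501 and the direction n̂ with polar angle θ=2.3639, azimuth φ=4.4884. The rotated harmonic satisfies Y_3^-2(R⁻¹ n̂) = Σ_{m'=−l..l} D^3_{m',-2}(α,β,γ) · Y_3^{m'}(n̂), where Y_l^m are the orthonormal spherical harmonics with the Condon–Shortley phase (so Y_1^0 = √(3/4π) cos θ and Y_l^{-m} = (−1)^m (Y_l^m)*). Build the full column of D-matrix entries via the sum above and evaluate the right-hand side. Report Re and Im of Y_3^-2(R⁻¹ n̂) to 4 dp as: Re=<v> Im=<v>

Re=-0.2202 Im=-0.3255

Need the full column D^3_{m',-2} for m'=−3..3 at α=2.3403, β=2.8334, γ=2.8501.
cos(β/2)=0.153487, sin(β/2)=0.988151
d^3_{-3,-2}: single k=1 term ⇒ +0.000206;  D = +0.000204+0.000032i
d^3_{-2,-2}: k∈[0..1] ⇒ +0.000013 -0.002710 = -0.002697;  D = +0.001555+0.002203i
d^3_{-1,-2}: k∈[0..1] ⇒ -0.000266 +0.022066 = +0.021799;  D = -0.004042+0.021421i
d^3_{0,-2}: k∈[0..1] ⇒ +0.002968 -0.123026 = -0.120058;  D = -0.100227+0.066094i
d^3_{1,-2}: k∈[0..1] ⇒ -0.022066 +0.457286 = +0.435220;  D = -0.424891-0.094259i
d^3_{2,-2}: k∈[0..1] ⇒ +0.112307 -0.930977 = -0.818670;  D = -0.428743-0.697424i
d^3_{3,-2}: single k=0 term ⇒ -0.354212;  D = -0.087667+0.343192i
Y_3^{m'}(θ=2.3639,φ=4.4884) and Σ D·Y over m':
  (+0.0002+0.0000i)·(+0.0897-0.1128i)  (+0.0016+0.0022i)·(+0.3231+0.1553i)  (-0.0040+0.0214i)·(-0.0775+0.3402i)  (-0.1002+0.0661i)·(+0.1227+0.0000i)  (-0.4249-0.0943i)·(+0.0775+0.3402i)  (-0.4287-0.6974i)·(+0.3231-0.1553i)  (-0.0877+0.3432i)·(-0.0897-0.1128i)
Y_3^-2(R⁻¹ n̂) = -0.220208-0.325500i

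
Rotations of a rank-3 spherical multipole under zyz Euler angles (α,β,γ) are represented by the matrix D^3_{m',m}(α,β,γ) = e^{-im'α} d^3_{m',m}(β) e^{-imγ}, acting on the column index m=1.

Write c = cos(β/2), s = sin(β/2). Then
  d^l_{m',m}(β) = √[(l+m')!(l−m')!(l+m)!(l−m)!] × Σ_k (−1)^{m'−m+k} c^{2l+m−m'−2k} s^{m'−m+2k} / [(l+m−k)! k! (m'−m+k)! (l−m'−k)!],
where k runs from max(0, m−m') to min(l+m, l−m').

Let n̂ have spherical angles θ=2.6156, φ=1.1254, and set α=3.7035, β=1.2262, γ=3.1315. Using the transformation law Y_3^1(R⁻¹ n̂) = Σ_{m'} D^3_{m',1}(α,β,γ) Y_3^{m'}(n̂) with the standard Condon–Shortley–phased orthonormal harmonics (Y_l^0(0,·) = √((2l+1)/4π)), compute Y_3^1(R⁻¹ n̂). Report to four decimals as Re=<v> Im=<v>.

Need the full column D^3_{m',1} for m'=−3..3 at α=3.7035, β=1.2262, γ=3.1315.
cos(β/2)=0.817868, sin(β/2)=0.575406
d^3_{-3,1}: single k=4 term ⇒ +0.283994;  D = -0.035412+0.281777i
d^3_{-2,1}: k∈[3..4] ⇒ +0.659177 -0.163137 = +0.496040;  D = -0.209886-0.449448i
d^3_{-1,1}: k∈[2..4] ⇒ +0.888859 -0.586615 +0.036295 = +0.338539;  D = +0.284650+0.183256i
d^3_{0,1}: k∈[1..3] ⇒ +0.729426 -1.083139 +0.178708 = -0.175005;  D = +0.174996+0.001766i
d^3_{1,1}: k∈[0..2] ⇒ +0.299295 -1.185145 +0.439961 = -0.445888;  D = -0.379707+0.233750i
d^3_{2,1}: k∈[0..1] ⇒ -0.665872 +0.659177 = -0.006695;  D = +0.002954-0.006007i
d^3_{3,1}: single k=0 term ⇒ +0.573756;  D = -0.060038-0.570606i
Y_3^{m'}(θ=2.6156,φ=1.1254) and Σ D·Y over m':
  (-0.0354+0.2818i)·(-0.0514+0.0123i)  (-0.2099-0.4494i)·(+0.1401+0.1732i)  (+0.2847+0.1833i)·(+0.1915-0.4012i)  (+0.1750+0.0018i)·(-0.2387+0.0000i)  (-0.3797+0.2337i)·(-0.1915-0.4012i)  (+0.0030-0.0060i)·(+0.1401-0.1732i)  (-0.0600-0.5706i)·(+0.0514+0.0123i)
Y_3^1(R⁻¹ n̂) = +0.302859-0.117584i

Re=0.3029 Im=-0.1176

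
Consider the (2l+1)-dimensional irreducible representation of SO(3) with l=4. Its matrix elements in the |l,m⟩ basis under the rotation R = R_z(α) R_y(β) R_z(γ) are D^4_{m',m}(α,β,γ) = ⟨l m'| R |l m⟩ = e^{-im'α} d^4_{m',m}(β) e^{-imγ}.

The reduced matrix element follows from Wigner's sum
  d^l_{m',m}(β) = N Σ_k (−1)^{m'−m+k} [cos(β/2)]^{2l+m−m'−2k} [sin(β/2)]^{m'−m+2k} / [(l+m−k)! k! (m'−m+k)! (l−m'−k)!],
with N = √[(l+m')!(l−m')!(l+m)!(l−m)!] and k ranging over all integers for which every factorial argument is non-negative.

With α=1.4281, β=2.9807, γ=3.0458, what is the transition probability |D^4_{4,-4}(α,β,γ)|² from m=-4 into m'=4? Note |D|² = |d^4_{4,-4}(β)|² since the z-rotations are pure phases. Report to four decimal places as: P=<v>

D^4_{4,-4}(1.4281,2.9807,3.0458) = e^{-i·4·1.4281}·d^4_{4,-4}(2.9807)·e^{-i·-4·3.0458}. Compute d first:
With c≡cos(β/2)=0.080360 and s≡sin(β/2)=0.996766, N=[40320·1·1·40320]^{1/2}=40320.000000
k∈{0} keeps every argument non-negative
  k=0: (−1)^8·40320.0000/(40320)·0.0804^0·0.9968^8 = +0.974418
d^4_{4,-4}(2.9807) = +0.974418
|D^4_{4,-4}|² = |d^4_{4,-4}(β)|² = (+0.974418)² = 0.949491 (the z-rotation phases have unit modulus)

P=0.9495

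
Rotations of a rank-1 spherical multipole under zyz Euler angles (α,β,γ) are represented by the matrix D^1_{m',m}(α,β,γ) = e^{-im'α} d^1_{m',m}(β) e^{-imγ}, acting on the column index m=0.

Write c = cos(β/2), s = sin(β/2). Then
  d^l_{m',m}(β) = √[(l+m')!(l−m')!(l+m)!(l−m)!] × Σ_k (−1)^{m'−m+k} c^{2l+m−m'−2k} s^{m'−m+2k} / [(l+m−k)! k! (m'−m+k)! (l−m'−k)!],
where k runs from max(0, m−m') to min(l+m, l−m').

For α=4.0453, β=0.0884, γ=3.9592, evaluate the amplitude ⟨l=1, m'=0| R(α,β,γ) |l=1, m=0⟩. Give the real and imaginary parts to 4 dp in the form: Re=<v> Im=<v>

Split into d^1_{0,0}(β=0.0884) × two z-phases.
Half-angle: c=0.999023, s=0.044186. N=√(1·1·1·1)=1.000000
Admissible k: 0..1 (factorial args all ≥0)
  k=0: (−1)^0·1.0000/(1)·0.9990^2·0.0442^0 = +0.998048
  k=1: (−1)^1·1.0000/(1)·0.9990^0·0.0442^2 = -0.001952
d^1_{0,0}(0.0884) = +0.998048 -0.001952 = +0.996095
Phases: e^{-i·(0)·4.0453}=+1.000000+0.000000i, e^{-i·(0)·3.9592}=+1.000000+0.000000i ⇒ D=+0.996095+0.000000i

Re=0.9961 Im=0.0000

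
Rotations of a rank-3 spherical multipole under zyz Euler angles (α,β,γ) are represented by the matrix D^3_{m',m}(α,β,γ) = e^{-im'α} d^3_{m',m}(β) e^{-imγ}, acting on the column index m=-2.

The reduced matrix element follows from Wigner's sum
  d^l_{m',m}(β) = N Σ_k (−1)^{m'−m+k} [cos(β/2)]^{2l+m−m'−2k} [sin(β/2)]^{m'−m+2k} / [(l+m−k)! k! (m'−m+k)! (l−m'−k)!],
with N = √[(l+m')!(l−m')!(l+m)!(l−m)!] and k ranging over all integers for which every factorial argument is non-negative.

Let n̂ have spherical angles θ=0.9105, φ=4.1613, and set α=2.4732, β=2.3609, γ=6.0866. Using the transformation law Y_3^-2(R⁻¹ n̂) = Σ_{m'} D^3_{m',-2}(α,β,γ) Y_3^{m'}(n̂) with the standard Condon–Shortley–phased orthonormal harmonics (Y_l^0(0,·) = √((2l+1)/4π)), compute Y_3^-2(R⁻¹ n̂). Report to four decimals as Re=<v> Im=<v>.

Need the full column D^3_{m',-2} for m'=−3..3 at α=2.4732, β=2.3609, γ=6.0866.
cos(β/2)=0.380509, sin(β/2)=0.924777
d^3_{-3,-2}: single k=1 term ⇒ +0.018069;  D = +0.013304+0.012227i
d^3_{-2,-2}: k∈[0..1] ⇒ +0.003035 -0.089640 = -0.086605;  D = +0.013726+0.085510i
d^3_{-1,-2}: k∈[0..1] ⇒ -0.023327 +0.275572 = +0.252245;  D = -0.122971+0.220240i
d^3_{0,-2}: k∈[0..1] ⇒ +0.098196 -0.580014 = -0.481818;  D = -0.445055+0.184594i
d^3_{1,-2}: k∈[0..1] ⇒ -0.275572 +0.813861 = +0.538289;  D = -0.518031-0.146286i
d^3_{2,-2}: k∈[0..1] ⇒ +0.529478 -0.625494 = -0.096016;  D = -0.056348-0.077743i
d^3_{3,-2}: single k=0 term ⇒ -0.630414;  D = -0.025973+0.629879i
Y_3^{m'}(θ=0.9105,φ=4.1613) and Σ D·Y over m':
  (+0.0133+0.0122i)·(+0.2049+0.0169i)  (+0.0137+0.0855i)·(-0.1766-0.3489i)  (-0.1230+0.2202i)·(-0.1177+0.1916i)  (-0.4451+0.1846i)·(-0.2561+0.0000i)  (-0.5180-0.1463i)·(+0.1177+0.1916i)  (-0.0563-0.0777i)·(-0.1766+0.3489i)  (-0.0260+0.6299i)·(-0.2049+0.0169i)
Y_3^-2(R⁻¹ n̂) = +0.114958-0.365808i

Re=0.1150 Im=-0.3658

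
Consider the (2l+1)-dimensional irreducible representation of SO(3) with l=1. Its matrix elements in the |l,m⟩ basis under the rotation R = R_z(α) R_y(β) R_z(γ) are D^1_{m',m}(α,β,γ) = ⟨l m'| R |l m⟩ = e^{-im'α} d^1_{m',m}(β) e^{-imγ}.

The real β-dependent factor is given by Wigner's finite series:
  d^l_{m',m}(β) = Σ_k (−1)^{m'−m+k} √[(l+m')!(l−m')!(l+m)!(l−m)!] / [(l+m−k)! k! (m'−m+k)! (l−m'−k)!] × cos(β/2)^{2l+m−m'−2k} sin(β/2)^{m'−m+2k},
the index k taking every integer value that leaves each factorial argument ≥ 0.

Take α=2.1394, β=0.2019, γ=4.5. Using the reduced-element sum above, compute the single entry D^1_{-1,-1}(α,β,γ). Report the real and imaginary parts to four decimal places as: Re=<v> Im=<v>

D^1_{-1,-1}(2.1394,0.2019,4.5) = e^{-i·-1·2.1394}·d^1_{-1,-1}(0.2019)·e^{-i·-1·4.5}. Compute d first:
c=cos(0.2019/2)=0.994909, s=sin(0.2019/2)=0.100779; N=√[1·2·1·2]=2.000000
Admissible k: 0..0 (factorial args all ≥0)
  k=0: (−1)^0·2.0000/(2)·0.9949^2·0.1008^0 = +0.989844
d^1_{-1,-1}(0.2019) = +0.989844
Attach z-rotation phases: D = e^{-i(-1)(2.1394)}·(+0.989844)·e^{-i(-1)(4.5)} = +0.927705+0.345187i

Re=0.9277 Im=0.3452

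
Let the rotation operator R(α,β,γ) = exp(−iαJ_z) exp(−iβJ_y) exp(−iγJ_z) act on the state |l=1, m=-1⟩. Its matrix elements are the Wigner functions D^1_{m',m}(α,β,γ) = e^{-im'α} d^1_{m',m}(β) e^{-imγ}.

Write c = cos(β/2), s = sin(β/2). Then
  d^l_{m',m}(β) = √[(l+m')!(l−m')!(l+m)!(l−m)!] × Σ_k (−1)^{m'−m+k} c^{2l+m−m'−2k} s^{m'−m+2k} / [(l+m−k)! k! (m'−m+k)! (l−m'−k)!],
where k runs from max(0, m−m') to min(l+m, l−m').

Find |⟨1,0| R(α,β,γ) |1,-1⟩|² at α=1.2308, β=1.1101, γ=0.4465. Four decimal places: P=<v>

First d^1_{0,-1}(β=1.1101), then the phase factors e^{-i(0)α} and e^{-i(-1)γ}:
Half-angle: c=0.849874, s=0.526986. N=√(1·1·1·2)=1.414214
The bounds max(0,m−m')=0 and min(l+m,l−m')=0 give 1 term
  k=0: (−1)^1·1.4142/(1)·0.8499^1·0.5270^1 = -0.633386
d^1_{0,-1}(1.1101) = -0.633386
|D^1_{0,-1}|² = |d^1_{0,-1}(β)|² = (-0.633386)² = 0.401178 (the z-rotation phases have unit modulus)

P=0.4012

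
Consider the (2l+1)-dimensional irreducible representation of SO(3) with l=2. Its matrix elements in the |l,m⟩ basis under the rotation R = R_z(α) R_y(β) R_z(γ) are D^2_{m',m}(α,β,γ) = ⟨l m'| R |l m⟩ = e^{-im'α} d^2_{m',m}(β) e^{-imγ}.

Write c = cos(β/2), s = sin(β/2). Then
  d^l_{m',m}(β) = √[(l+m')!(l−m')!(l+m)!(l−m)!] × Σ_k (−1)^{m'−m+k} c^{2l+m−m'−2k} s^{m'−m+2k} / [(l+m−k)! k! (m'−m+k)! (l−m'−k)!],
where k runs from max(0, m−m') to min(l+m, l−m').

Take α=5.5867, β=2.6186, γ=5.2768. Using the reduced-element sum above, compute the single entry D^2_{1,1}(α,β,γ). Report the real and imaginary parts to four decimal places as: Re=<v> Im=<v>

Re=0.0241 Im=-0.1810

Split into d^2_{1,1}(β=2.6186) × two z-phases.
Half-angle: c=0.258526, s=0.966004. N=√(6·1·6·1)=6.000000
Admissible k: 0..1 (factorial args all ≥0)
  k=0: (−1)^0·6.0000/(6)·0.2585^4·0.9660^0 = +0.004467
  k=1: (−1)^1·6.0000/(2)·0.2585^2·0.9660^2 = -0.187106
d^2_{1,1}(2.6186) = +0.004467 -0.187106 = -0.182639
Phases: e^{-i·(1)·5.5867}=+0.767102+0.641526i, e^{-i·(1)·5.2768}=+0.534918+0.844904i ⇒ D=+0.024052-0.181049i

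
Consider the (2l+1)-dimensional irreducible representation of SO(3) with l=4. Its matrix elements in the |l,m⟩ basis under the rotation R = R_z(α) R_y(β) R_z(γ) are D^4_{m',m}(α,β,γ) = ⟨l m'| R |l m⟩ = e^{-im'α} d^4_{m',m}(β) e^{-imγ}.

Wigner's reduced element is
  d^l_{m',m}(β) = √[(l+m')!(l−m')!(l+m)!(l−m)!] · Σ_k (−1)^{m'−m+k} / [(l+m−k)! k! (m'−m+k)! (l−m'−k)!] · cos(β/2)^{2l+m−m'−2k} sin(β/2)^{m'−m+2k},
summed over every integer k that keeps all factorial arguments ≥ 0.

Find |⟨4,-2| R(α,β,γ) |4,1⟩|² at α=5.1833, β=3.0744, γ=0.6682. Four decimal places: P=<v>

Split into d^4_{-2,1}(β=3.0744) × two z-phases.
With c≡cos(β/2)=0.033590 and s≡sin(β/2)=0.999436, N=[2·720·120·6]^{1/2}=1018.233765
k∈{3,4,5} keeps every argument non-negative
  k=3: (−1)^0·1018.2338/(72)·0.0336^5·0.9994^3 = +0.000001
  k=4: (−1)^1·1018.2338/(48)·0.0336^3·0.9994^5 = -0.000802
  k=5: (−1)^2·1018.2338/(240)·0.0336^1·0.9994^7 = +0.141948
d^4_{-2,1}(3.0744) = +0.000001 -0.000802 +0.141948 = +0.141147
|D^4_{-2,1}|² = |d^4_{-2,1}(β)|² = (+0.141147)² = 0.019923 (the z-rotation phases have unit modulus)

P=0.0199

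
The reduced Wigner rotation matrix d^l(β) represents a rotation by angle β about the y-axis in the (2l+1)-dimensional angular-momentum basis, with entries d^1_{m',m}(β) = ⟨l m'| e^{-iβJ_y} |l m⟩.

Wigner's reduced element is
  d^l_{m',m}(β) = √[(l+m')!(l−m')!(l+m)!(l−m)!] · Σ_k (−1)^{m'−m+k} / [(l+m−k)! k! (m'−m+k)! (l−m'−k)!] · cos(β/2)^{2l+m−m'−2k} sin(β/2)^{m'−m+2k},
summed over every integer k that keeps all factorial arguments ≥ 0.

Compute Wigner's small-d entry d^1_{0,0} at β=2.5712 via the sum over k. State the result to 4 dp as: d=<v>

d^1_{0,0}(β=2.5712) via Wigner's sum:
With c≡cos(β/2)=0.281346 and s≡sin(β/2)=0.959606, N=[1·1·1·1]^{1/2}=1.000000
k: max(0,(0)−(0))=0 … min(1+(0),1−(0))=1
  k=0: (−1)^0·1.0000/(1)·0.2813^2·0.9596^0 = +0.079155
  k=1: (−1)^1·1.0000/(1)·0.2813^0·0.9596^2 = -0.920845
d^1_{0,0}(2.5712) = +0.079155 -0.920845 = -0.841689

d=-0.8417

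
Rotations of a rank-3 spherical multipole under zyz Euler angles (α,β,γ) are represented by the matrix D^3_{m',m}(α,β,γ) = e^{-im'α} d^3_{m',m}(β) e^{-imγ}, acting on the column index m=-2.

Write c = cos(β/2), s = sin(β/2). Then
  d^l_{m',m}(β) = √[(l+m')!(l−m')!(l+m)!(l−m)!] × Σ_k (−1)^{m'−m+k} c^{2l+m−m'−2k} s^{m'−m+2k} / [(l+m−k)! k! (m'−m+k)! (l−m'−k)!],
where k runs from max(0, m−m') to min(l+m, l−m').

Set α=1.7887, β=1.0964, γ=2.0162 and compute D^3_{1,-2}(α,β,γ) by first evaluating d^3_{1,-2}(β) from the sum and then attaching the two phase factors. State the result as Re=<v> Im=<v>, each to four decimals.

Re=0.2822 Im=-0.3541

D^3_{1,-2}(1.7887,1.0964,2.0162) = e^{-i·1·1.7887}·d^3_{1,-2}(1.0964)·e^{-i·-2·2.0162}. Compute d first:
c=cos(1.0964/2)=0.853464, s=sin(1.0964/2)=0.521152; N=√[24·2·1·120]=75.894664
k: max(0,(-2)−(1))=0 … min(3+(-2),3−(1))=1
  k=0: (−1)^3·75.8947/(12)·0.8535^3·0.5212^3 = -0.556517
  k=1: (−1)^4·75.8947/(24)·0.8535^1·0.5212^5 = +0.103754
d^3_{1,-2}(1.0964) = -0.556517 +0.103754 = -0.452763
Attach z-rotation phases: D = e^{-i(1)(1.7887)}·(-0.452763)·e^{-i(-2)(2.0162)} = +0.282188-0.354067i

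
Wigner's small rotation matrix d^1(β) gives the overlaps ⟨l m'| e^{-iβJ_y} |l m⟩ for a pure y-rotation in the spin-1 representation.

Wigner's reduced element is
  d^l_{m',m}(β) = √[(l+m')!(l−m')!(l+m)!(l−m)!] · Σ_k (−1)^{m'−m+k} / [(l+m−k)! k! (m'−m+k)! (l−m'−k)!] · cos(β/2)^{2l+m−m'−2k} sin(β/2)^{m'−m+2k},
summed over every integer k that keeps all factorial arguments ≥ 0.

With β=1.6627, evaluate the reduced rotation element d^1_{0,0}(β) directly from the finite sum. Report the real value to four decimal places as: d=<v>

d^1_{0,0}(β=1.6627) via Wigner's sum:
Half-angle: c=0.673879, s=0.738842. N=√(1·1·1·1)=1.000000
k: max(0,(0)−(0))=0 … min(1+(0),1−(0))=1
  k=0: (−1)^0·1.0000/(1)·0.6739^2·0.7388^0 = +0.454113
  k=1: (−1)^1·1.0000/(1)·0.6739^0·0.7388^2 = -0.545887
d^1_{0,0}(1.6627) = +0.454113 -0.545887 = -0.091774

d=-0.0918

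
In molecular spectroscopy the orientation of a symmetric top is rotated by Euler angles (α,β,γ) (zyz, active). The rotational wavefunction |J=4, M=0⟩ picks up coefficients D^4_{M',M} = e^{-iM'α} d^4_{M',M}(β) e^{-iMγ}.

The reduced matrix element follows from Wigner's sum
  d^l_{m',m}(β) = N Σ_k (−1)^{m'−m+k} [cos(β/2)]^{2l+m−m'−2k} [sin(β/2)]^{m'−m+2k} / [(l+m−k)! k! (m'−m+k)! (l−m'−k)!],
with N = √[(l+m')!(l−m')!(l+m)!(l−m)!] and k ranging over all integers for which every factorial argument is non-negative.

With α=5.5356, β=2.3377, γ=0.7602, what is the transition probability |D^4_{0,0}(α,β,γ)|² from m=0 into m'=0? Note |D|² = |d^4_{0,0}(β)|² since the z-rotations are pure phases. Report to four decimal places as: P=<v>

P=0.1733

First d^4_{0,0}(β=2.3377), then the phase factors e^{-i(0)α} and e^{-i(0)γ}:
Half-angle: c=0.391210, s=0.920301. N=√(24·24·24·24)=576.000000
Admissible k: 0..4 (factorial args all ≥0)
  k=0: (−1)^0·576.0000/(576)·0.3912^8·0.9203^0 = +0.000549
  k=1: (−1)^1·576.0000/(36)·0.3912^6·0.9203^2 = -0.048578
  k=2: (−1)^2·576.0000/(16)·0.3912^4·0.9203^4 = +0.604872
  k=3: (−1)^3·576.0000/(36)·0.3912^2·0.9203^6 = -1.487719
  k=4: (−1)^4·576.0000/(576)·0.3912^0·0.9203^8 = +0.514565
d^4_{0,0}(2.3377) = +0.000549 -0.048578 +0.604872 -1.487719 +0.514565 = -0.416311
|D^4_{0,0}|² = |d^4_{0,0}(β)|² = (-0.416311)² = 0.173315 (the z-rotation phases have unit modulus)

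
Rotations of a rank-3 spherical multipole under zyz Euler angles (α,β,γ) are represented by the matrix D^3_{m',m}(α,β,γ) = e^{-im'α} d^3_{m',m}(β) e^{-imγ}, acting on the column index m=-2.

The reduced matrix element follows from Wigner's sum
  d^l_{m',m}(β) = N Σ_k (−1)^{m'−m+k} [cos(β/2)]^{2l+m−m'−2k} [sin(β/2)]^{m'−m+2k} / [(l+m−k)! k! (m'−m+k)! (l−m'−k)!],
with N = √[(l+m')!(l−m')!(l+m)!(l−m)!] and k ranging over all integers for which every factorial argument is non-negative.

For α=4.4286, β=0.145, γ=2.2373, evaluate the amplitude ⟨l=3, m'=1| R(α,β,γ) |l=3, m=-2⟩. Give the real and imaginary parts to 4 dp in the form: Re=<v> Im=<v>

Re=-0.0024 Im=-0.0001

D^3_{1,-2}(4.4286,0.145,2.2373) = e^{-i·1·4.4286}·d^3_{1,-2}(0.145)·e^{-i·-2·2.2373}. Compute d first:
c=cos(0.145/2)=0.997373, s=sin(0.145/2)=0.072437; N=√[24·2·1·120]=75.894664
The bounds max(0,m−m')=0 and min(l+m,l−m')=1 give 2 terms
  k=0: (−1)^3·75.8947/(12)·0.9974^3·0.0724^3 = -0.002385
  k=1: (−1)^4·75.8947/(24)·0.9974^1·0.0724^5 = +0.000006
d^3_{1,-2}(0.145) = -0.002385 +0.000006 = -0.002379
Attach z-rotation phases: D = e^{-i(1)(4.4286)}·(-0.002379)·e^{-i(-2)(2.2373)} = -0.002376-0.000109i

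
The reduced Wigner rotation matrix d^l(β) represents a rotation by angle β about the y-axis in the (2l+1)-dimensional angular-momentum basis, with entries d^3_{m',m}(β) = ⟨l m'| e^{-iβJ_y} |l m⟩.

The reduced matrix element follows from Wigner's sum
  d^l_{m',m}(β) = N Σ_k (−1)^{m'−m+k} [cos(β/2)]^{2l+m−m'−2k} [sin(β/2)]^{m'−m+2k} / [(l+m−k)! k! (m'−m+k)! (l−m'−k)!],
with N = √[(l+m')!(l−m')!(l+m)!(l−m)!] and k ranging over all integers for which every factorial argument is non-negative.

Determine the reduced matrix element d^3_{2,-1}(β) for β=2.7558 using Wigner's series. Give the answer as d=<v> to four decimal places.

d=0.5099

d^3_{2,-1}(β=2.7558) via Wigner's sum:
c=cos(2.7558/2)=0.191702, s=sin(2.7558/2)=0.981453; N=√[120·1·2·24]=75.894664
k∈{0,1} keeps every argument non-negative
  k=0: (−1)^3·75.8947/(12)·0.1917^3·0.9815^3 = -0.042123
  k=1: (−1)^4·75.8947/(24)·0.1917^1·0.9815^5 = +0.552046
d^3_{2,-1}(2.7558) = -0.042123 +0.552046 = +0.509923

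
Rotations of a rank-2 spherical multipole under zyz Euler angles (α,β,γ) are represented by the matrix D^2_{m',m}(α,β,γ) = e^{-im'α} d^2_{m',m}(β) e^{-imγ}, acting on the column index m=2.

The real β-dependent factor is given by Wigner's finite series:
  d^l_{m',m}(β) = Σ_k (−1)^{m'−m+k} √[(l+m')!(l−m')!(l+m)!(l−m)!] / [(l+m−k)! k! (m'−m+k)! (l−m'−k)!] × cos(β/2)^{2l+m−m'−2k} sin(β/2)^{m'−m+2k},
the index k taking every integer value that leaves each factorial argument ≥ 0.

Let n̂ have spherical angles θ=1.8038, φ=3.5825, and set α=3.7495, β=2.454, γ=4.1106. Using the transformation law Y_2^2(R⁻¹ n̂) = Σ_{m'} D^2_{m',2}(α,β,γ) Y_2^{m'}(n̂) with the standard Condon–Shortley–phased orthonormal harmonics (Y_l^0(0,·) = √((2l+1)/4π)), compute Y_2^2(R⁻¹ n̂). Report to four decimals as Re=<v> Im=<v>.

Need the full column D^2_{m',2} for m'=−2..2 at α=3.7495, β=2.454, γ=4.1106.
cos(β/2)=0.337064, sin(β/2)=0.941482
d^2_{-2,2}: single k=4 term ⇒ +0.785684;  D = +0.589540-0.519366i
d^2_{-1,2}: single k=3 term ⇒ +0.562572;  D = -0.134101+0.546355i
d^2_{0,2}: single k=2 term ⇒ +0.246674;  D = -0.088561-0.230228i
d^2_{1,2}: single k=1 term ⇒ +0.072107;  D = +0.059688+0.040457i
d^2_{2,2}: single k=0 term ⇒ +0.012908;  D = -0.012907+0.000158i
Y_2^{m'}(θ=1.8038,φ=3.5825) and Σ D·Y over m':
  (+0.5895-0.5194i)·(+0.2325-0.2823i)  (-0.1341+0.5464i)·(+0.1570-0.0741i)  (-0.0886-0.2302i)·(-0.2649+0.0000i)  (+0.0597+0.0405i)·(-0.1570-0.0741i)  (-0.0129+0.0002i)·(+0.2325+0.2823i)
Y_2^2(R⁻¹ n̂) = +0.023923-0.144839i

Re=0.0239 Im=-0.1448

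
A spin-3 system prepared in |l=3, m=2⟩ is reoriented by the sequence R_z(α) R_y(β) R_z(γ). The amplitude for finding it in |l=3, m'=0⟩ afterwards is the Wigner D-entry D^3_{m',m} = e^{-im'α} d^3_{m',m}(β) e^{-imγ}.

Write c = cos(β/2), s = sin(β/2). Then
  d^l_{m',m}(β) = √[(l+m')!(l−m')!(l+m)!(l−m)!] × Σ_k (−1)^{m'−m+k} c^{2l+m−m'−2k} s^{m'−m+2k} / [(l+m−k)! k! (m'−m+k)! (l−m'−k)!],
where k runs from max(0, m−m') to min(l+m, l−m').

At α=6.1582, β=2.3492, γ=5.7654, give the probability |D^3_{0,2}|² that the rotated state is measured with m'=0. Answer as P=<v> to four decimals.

First d^3_{0,2}(β=2.3492), then the phase factors e^{-i(0)α} and e^{-i(2)γ}:
With c≡cos(β/2)=0.385912 and s≡sin(β/2)=0.922536, N=[6·6·120·1]^{1/2}=65.726707
k∈{2,3} keeps every argument non-negative
  k=2: (−1)^0·65.7267/(12)·0.3859^4·0.9225^2 = +0.103390
  k=3: (−1)^1·65.7267/(12)·0.3859^2·0.9225^4 = -0.590840
d^3_{0,2}(2.3492) = +0.103390 -0.590840 = -0.487450
|D^3_{0,2}|² = |d^3_{0,2}(β)|² = (-0.487450)² = 0.237607 (the z-rotation phases have unit modulus)

P=0.2376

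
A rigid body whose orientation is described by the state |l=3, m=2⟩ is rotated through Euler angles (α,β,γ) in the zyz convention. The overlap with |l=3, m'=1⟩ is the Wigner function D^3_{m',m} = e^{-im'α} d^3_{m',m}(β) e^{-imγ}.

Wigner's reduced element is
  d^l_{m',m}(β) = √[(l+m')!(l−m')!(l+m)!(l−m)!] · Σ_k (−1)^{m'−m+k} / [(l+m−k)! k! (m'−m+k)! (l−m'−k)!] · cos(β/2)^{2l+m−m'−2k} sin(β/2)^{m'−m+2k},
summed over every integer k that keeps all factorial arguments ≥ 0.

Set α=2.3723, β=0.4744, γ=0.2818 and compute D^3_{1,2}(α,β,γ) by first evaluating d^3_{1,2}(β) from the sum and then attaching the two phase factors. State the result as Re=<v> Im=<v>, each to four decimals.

Re=-0.5574 Im=-0.1163

First d^3_{1,2}(β=0.4744), then the phase factors e^{-i(1)α} and e^{-i(2)γ}:
c=cos(0.4744/2)=0.972000, s=sin(0.4744/2)=0.234982; N=√[24·2·120·1]=75.894664
k∈{1,2} keeps every argument non-negative
  k=1: (−1)^0·75.8947/(24)·0.9720^5·0.2350^1 = +0.644711
  k=2: (−1)^1·75.8947/(12)·0.9720^3·0.2350^3 = -0.075358
d^3_{1,2}(0.4744) = +0.644711 -0.075358 = +0.569353
Attach z-rotation phases: D = e^{-i(1)(2.3723)}·(+0.569353)·e^{-i(2)(0.2818)} = -0.557351-0.116288i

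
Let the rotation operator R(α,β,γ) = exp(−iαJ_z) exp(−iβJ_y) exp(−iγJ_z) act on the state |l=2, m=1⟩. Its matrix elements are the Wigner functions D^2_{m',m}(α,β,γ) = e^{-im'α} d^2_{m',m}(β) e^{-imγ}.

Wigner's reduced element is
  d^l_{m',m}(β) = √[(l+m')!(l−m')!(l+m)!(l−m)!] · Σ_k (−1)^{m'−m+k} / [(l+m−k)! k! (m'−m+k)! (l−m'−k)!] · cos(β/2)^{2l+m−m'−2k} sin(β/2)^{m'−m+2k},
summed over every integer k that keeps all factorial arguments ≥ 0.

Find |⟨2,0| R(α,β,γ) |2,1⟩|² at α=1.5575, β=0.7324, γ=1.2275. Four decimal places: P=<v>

P=0.3708

First d^2_{0,1}(β=0.7324), then the phase factors e^{-i(0)α} and e^{-i(1)γ}:
Half-angle: c=0.933695, s=0.358070. N=√(2·2·6·1)=4.898979
The bounds max(0,m−m')=1 and min(l+m,l−m')=2 give 2 terms
  k=1: (−1)^0·4.8990/(2)·0.9337^3·0.3581^1 = +0.713934
  k=2: (−1)^1·4.8990/(2)·0.9337^1·0.3581^3 = -0.104999
d^2_{0,1}(0.7324) = +0.713934 -0.104999 = +0.608936
|D^2_{0,1}|² = |d^2_{0,1}(β)|² = (+0.608936)² = 0.370803 (the z-rotation phases have unit modulus)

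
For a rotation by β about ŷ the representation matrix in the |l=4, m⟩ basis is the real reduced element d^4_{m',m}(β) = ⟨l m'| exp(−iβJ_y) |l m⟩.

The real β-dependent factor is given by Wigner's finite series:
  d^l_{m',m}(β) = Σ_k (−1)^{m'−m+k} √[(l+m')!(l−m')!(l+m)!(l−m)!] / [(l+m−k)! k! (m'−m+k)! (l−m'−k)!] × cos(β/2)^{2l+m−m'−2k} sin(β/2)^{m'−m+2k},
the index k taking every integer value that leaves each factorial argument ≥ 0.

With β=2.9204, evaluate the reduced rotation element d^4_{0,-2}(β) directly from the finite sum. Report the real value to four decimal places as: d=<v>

d=0.1077

d^4_{0,-2}(β=2.9204) via Wigner's sum:
c=cos(2.9204/2)=0.110371, s=sin(2.9204/2)=0.993890; N=√[24·24·2·720]=910.735966
k: max(0,(-2)−(0))=0 … min(4+(-2),4−(0))=2
  k=0: (−1)^2·910.7360/(96)·0.1104^6·0.9939^2 = +0.000017
  k=1: (−1)^3·910.7360/(36)·0.1104^4·0.9939^4 = -0.003663
  k=2: (−1)^4·910.7360/(96)·0.1104^2·0.9939^6 = +0.111394
d^4_{0,-2}(2.9204) = +0.000017 -0.003663 +0.111394 = +0.107748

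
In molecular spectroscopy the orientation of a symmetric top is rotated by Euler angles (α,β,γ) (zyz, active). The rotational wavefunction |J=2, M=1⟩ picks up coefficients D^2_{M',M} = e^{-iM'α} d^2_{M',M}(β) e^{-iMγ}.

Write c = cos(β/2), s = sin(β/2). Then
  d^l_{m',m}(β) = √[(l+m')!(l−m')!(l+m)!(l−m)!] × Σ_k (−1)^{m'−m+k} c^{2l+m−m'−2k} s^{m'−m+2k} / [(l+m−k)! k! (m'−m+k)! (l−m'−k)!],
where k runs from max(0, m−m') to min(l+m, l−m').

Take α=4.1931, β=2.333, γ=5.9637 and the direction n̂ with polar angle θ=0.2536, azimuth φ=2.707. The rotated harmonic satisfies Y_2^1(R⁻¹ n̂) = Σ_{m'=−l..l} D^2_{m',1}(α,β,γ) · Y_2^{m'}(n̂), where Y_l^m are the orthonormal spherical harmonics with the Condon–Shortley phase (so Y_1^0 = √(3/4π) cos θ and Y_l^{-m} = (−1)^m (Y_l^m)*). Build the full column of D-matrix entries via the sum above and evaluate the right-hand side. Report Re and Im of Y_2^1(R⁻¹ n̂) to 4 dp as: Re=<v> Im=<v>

Need the full column D^2_{m',1} for m'=−2..2 at α=4.1931, β=2.333, γ=5.9637.
cos(β/2)=0.393372, sin(β/2)=0.919379
d^2_{-2,1}: single k=3 term ⇒ +0.611389;  D = -0.460011+0.402723i
d^2_{-1,1}: k∈[2..3] ⇒ +0.392390 -0.714462 = -0.322072;  D = +0.063924+0.315665i
d^2_{0,1}: k∈[1..2] ⇒ +0.137082 -0.748796 = -0.611714;  D = -0.580759-0.192126i
d^2_{1,1}: k∈[0..1] ⇒ +0.023945 -0.392390 = -0.368445;  D = +0.274058-0.246259i
d^2_{2,1}: single k=0 term ⇒ -0.111927;  D = +0.023631+0.109404i
Y_2^{m'}(θ=0.2536,φ=2.707) and Σ D·Y over m':
  (-0.4600+0.4027i)·(+0.0157+0.0186i)  (+0.0639+0.3157i)·(-0.1702-0.0790i)  (-0.5808-0.1921i)·(+0.5712+0.0000i)  (+0.2741-0.2463i)·(+0.1702-0.0790i)  (+0.0236+0.1094i)·(+0.0157-0.0186i)
Y_2^1(R⁻¹ n̂) = -0.302796-0.233022i

Re=-0.3028 Im=-0.2330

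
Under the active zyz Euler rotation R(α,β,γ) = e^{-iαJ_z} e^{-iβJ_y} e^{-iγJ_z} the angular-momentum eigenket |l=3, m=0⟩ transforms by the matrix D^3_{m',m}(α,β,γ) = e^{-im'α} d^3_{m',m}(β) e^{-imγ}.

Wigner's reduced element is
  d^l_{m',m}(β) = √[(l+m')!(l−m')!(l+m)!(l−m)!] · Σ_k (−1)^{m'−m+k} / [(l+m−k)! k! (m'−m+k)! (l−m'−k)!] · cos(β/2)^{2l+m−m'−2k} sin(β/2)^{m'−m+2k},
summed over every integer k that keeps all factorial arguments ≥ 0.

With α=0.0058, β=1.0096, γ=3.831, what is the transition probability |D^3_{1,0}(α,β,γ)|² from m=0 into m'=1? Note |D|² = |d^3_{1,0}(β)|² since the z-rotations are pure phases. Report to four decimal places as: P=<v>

P=0.0233

Split into d^3_{1,0}(β=1.0096) × two z-phases.
c=cos(1.0096/2)=0.875271, s=sin(1.0096/2)=0.483632; N=√[24·2·6·6]=41.569219
k: max(0,(0)−(1))=0 … min(3+(0),3−(1))=2
  k=0: (−1)^1·41.5692/(12)·0.8753^5·0.4836^1 = -0.860635
  k=1: (−1)^2·41.5692/(4)·0.8753^3·0.4836^3 = +0.788290
  k=2: (−1)^3·41.5692/(12)·0.8753^1·0.4836^5 = -0.080225
d^3_{1,0}(1.0096) = -0.860635 +0.788290 -0.080225 = -0.152571
|D^3_{1,0}|² = |d^3_{1,0}(β)|² = (-0.152571)² = 0.023278 (the z-rotation phases have unit modulus)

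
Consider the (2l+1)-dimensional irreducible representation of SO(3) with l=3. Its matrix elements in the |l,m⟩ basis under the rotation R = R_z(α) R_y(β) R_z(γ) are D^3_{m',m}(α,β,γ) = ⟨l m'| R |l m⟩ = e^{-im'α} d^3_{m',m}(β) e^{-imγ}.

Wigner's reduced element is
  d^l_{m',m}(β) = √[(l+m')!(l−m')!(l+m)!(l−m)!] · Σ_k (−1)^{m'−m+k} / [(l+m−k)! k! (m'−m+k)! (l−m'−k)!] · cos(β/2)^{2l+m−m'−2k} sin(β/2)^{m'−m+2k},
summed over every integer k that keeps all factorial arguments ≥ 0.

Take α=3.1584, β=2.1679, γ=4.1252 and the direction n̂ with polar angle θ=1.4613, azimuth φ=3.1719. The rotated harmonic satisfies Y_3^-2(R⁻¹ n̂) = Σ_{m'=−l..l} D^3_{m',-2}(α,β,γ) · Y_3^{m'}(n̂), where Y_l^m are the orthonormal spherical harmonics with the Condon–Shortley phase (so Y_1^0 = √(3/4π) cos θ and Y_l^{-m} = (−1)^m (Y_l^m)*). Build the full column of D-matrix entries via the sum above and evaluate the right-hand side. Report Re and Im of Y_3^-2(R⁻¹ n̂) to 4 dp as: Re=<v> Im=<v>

Need the full column D^3_{m',-2} for m'=−3..3 at α=3.1584, β=2.1679, γ=4.1252.
cos(β/2)=0.467841, sin(β/2)=0.883813
d^3_{-3,-2}: single k=1 term ⇒ +0.048521;  D = +0.020967-0.043757i
d^3_{-2,-2}: k∈[0..1] ⇒ +0.010486 -0.187104 = -0.176619;  D = +0.073632-0.160538i
d^3_{-1,-2}: k∈[0..1] ⇒ -0.062640 +0.447101 = +0.384461;  D = +0.154386-0.352101i
d^3_{0,-2}: k∈[0..1] ⇒ +0.204962 -0.731473 = -0.526510;  D = +0.203295-0.485679i
d^3_{1,-2}: k∈[0..1] ⇒ -0.447101 +0.797810 = +0.350709;  D = +0.129958-0.325742i
d^3_{2,-2}: k∈[0..1] ⇒ +0.667740 -0.476608 = +0.191132;  D = -0.067832+0.178690i
d^3_{3,-2}: single k=0 term ⇒ -0.617981;  D = -0.209578+0.581358i
Y_3^{m'}(θ=1.4613,φ=3.1719) and Σ D·Y over m':
  (+0.0210-0.0438i)·(-0.4081+0.0372i)  (+0.0736-0.1605i)·(+0.1101-0.0067i)  (+0.1544-0.3521i)·(+0.3019-0.0092i)  (+0.2033-0.4857i)·(-0.1199+0.0000i)  (+0.1300-0.3257i)·(-0.3019-0.0092i)  (-0.0678+0.1787i)·(+0.1101+0.0067i)  (-0.2096+0.5814i)·(+0.4081+0.0372i)
Y_3^-2(R⁻¹ n̂) = -0.138917+0.296807i

Re=-0.1389 Im=0.2968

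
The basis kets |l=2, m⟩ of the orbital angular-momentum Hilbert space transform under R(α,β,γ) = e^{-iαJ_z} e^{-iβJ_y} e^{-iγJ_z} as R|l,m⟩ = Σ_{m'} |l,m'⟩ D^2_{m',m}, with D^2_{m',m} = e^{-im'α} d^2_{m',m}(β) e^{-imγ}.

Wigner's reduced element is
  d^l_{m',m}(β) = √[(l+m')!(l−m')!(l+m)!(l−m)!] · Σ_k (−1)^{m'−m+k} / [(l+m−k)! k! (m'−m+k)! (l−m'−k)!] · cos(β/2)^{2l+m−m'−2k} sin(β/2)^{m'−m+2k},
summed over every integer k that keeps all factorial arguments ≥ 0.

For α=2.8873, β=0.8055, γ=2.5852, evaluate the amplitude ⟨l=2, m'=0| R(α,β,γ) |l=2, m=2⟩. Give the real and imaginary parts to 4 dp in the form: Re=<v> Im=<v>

Re=0.1408 Im=0.2857

First d^2_{0,2}(β=0.8055), then the phase factors e^{-i(0)α} and e^{-i(2)γ}:
With c≡cos(β/2)=0.919987 and s≡sin(β/2)=0.391950, N=[2·2·24·1]^{1/2}=9.797959
k: max(0,(2)−(0))=2 … min(2+(2),2−(0))=2
  k=2: (−1)^0·9.7980/(4)·0.9200^2·0.3919^2 = +0.318493
d^2_{0,2}(0.8055) = +0.318493
Attach z-rotation phases: D = e^{-i(0)(2.8873)}·(+0.318493)·e^{-i(2)(2.5852)} = +0.140826+0.285667i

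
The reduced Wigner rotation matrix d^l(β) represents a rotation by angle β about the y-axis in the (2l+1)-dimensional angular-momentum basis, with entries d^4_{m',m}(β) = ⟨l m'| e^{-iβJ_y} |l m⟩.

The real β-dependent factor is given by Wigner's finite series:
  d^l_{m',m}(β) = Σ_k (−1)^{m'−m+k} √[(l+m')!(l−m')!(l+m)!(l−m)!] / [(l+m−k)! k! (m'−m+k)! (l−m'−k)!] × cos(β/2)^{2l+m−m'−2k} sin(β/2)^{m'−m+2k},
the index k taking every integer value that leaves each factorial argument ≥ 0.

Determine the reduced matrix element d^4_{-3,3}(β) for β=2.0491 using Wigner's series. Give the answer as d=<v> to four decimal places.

d^4_{-3,3}(β=2.0491) via Wigner's sum:
Half-angle: c=0.519483, s=0.854481. N=√(1·5040·5040·1)=5040.000000
k∈{6,7} keeps every argument non-negative
  k=6: (−1)^0·5040.0000/(720)·0.5195^2·0.8545^6 = +0.735283
  k=7: (−1)^1·5040.0000/(5040)·0.5195^0·0.8545^8 = -0.284196
d^4_{-3,3}(2.0491) = +0.735283 -0.284196 = +0.451087

d=0.4511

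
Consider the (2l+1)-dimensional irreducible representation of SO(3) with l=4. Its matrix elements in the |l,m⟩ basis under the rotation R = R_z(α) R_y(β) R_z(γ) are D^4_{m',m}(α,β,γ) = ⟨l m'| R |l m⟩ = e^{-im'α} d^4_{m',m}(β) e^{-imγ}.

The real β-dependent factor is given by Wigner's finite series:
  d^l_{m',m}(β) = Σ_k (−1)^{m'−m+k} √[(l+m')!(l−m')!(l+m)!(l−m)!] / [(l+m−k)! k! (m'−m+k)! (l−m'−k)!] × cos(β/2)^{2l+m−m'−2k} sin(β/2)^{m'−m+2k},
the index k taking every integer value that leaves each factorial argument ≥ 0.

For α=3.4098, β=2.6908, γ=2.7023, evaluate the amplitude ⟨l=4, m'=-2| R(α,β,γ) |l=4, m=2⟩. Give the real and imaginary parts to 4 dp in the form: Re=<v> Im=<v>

Re=0.0519 Im=0.3304

D^4_{-2,2}(3.4098,2.6908,2.7023) = e^{-i·-2·3.4098}·d^4_{-2,2}(2.6908)·e^{-i·2·2.7023}. Compute d first:
With c≡cos(β/2)=0.223493 and s≡sin(β/2)=0.974706, N=[2·720·720·2]^{1/2}=1440.000000
k∈{4,5,6} keeps every argument non-negative
  k=4: (−1)^0·1440.0000/(96)·0.2235^4·0.9747^4 = +0.033778
  k=5: (−1)^1·1440.0000/(120)·0.2235^2·0.9747^6 = -0.513983
  k=6: (−1)^2·1440.0000/(1440)·0.2235^0·0.9747^8 = +0.814681
d^4_{-2,2}(2.6908) = +0.033778 -0.513983 +0.814681 = +0.334477
Attach z-rotation phases: D = e^{-i(-2)(3.4098)}·(+0.334477)·e^{-i(2)(2.7023)} = +0.051900+0.330426i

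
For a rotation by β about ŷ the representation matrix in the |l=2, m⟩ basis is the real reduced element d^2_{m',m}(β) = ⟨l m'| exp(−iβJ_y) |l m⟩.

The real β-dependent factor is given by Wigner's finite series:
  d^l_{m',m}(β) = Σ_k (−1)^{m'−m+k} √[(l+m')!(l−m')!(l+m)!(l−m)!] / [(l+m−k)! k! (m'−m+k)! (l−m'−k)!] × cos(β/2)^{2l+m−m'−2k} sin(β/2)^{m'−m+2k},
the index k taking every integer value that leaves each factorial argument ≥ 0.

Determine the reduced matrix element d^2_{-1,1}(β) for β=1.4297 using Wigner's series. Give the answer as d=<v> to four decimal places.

d=0.5505

d^2_{-1,1}(β=1.4297) via Wigner's sum:
Half-angle: c=0.755192, s=0.655504. N=√(1·6·6·1)=6.000000
Admissible k: 2..3 (factorial args all ≥0)
  k=2: (−1)^0·6.0000/(2)·0.7552^2·0.6555^2 = +0.735168
  k=3: (−1)^1·6.0000/(6)·0.7552^0·0.6555^4 = -0.184630
d^2_{-1,1}(1.4297) = +0.735168 -0.184630 = +0.550538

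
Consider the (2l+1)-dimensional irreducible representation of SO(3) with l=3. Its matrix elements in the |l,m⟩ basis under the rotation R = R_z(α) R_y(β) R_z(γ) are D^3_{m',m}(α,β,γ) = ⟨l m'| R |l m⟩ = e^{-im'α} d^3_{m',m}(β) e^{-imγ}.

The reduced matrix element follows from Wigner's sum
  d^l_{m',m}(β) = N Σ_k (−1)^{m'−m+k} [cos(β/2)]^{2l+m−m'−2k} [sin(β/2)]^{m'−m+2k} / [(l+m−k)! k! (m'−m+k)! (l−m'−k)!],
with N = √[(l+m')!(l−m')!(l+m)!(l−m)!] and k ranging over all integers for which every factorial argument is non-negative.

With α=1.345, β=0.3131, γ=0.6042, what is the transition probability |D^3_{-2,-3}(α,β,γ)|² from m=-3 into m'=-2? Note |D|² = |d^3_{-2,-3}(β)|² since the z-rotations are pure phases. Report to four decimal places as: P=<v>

P=0.1290

D^3_{-2,-3}(1.345,0.3131,0.6042) = e^{-i·-2·1.345}·d^3_{-2,-3}(0.3131)·e^{-i·-3·0.6042}. Compute d first:
c=cos(0.3131/2)=0.987771, s=sin(0.3131/2)=0.155911; N=√[1·120·1·720]=293.938769
k: max(0,(-3)−(-2))=0 … min(3+(-3),3−(-2))=0
  k=0: (−1)^1·293.9388/(120)·0.9878^5·0.1559^1 = -0.359116
d^3_{-2,-3}(0.3131) = -0.359116
|D^3_{-2,-3}|² = |d^3_{-2,-3}(β)|² = (-0.359116)² = 0.128964 (the z-rotation phases have unit modulus)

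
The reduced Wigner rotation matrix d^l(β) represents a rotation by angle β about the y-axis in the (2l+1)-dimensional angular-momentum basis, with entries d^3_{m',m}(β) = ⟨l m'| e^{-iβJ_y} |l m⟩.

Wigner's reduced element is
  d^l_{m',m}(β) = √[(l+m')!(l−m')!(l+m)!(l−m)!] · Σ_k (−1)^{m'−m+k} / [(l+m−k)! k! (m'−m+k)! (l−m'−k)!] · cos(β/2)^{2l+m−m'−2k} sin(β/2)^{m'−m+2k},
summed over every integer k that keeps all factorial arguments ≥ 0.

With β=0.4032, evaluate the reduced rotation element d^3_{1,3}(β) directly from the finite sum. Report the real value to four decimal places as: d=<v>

d=0.1431

d^3_{1,3}(β=0.4032) via Wigner's sum:
c=cos(0.4032/2)=0.979747, s=sin(0.4032/2)=0.200237; N=√[24·2·720·1]=185.903201
k∈{2} keeps every argument non-negative
  k=2: (−1)^0·185.9032/(48)·0.9797^4·0.2002^2 = +0.143084
d^3_{1,3}(0.4032) = +0.143084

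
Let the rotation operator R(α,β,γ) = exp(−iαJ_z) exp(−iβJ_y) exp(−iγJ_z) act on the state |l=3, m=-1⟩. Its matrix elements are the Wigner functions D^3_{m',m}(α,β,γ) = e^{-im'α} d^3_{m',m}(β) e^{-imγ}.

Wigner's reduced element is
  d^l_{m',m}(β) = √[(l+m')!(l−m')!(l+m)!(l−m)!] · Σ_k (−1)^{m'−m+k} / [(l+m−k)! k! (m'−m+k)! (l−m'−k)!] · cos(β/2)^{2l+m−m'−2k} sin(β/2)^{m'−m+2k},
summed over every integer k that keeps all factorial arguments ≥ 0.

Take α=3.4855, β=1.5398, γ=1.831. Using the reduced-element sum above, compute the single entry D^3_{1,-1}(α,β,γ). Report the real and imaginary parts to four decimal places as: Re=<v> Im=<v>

Re=0.0068 Im=0.0816

First d^3_{1,-1}(β=1.5398), then the phase factors e^{-i(1)α} and e^{-i(-1)γ}:
With c≡cos(β/2)=0.717980 and s≡sin(β/2)=0.696063, N=[24·2·2·24]^{1/2}=48.000000
k∈{0,1,2} keeps every argument non-negative
  k=0: (−1)^2·48.0000/(8)·0.7180^4·0.6961^2 = +0.772501
  k=1: (−1)^3·48.0000/(6)·0.7180^2·0.6961^4 = -0.968078
  k=2: (−1)^4·48.0000/(48)·0.7180^0·0.6961^6 = +0.113735
d^3_{1,-1}(1.5398) = +0.772501 -0.968078 +0.113735 = -0.081842
Attach z-rotation phases: D = e^{-i(1)(3.4855)}·(-0.081842)·e^{-i(-1)(1.831)} = +0.006843+0.081556i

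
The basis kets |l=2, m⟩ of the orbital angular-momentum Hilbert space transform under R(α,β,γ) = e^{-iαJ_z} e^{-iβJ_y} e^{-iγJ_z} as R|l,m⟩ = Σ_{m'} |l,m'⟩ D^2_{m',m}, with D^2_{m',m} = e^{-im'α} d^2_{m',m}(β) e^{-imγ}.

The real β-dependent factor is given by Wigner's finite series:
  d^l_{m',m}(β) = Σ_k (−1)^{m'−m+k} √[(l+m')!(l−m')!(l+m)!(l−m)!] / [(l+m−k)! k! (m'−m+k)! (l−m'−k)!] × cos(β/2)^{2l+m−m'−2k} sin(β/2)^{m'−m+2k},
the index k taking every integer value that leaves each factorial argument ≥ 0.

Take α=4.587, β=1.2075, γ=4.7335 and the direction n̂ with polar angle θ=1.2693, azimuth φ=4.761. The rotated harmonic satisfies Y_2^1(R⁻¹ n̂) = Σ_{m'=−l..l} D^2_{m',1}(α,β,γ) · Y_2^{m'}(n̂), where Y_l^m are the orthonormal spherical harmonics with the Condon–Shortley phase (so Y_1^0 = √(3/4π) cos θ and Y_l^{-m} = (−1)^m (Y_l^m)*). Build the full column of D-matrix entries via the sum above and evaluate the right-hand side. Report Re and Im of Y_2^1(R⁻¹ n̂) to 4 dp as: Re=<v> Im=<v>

Re=0.1248 Im=-0.0457

Need the full column D^2_{m',1} for m'=−2..2 at α=4.587, β=1.2075, γ=4.7335.
cos(β/2)=0.823212, sin(β/2)=0.567734
d^2_{-2,1}: single k=3 term ⇒ +0.301284;  D = -0.080910-0.290216i
d^2_{-1,1}: k∈[2..3] ⇒ +0.655291 -0.103891 = +0.551400;  D = +0.545493-0.080491i
d^2_{0,1}: k∈[1..2] ⇒ +0.775811 -0.368996 = +0.406815;  D = +0.008588+0.406725i
d^2_{1,1}: k∈[0..1] ⇒ +0.459248 -0.655291 = -0.196042;  D = +0.194978+0.020406i
d^2_{2,1}: single k=0 term ⇒ -0.633447;  D = -0.144206+0.616814i
Y_2^{m'}(θ=1.2693,φ=4.761) and Σ D·Y over m':
  (-0.0809-0.2902i)·(-0.3505+0.0342i)  (+0.5455-0.0805i)·(+0.0106+0.2188i)  (+0.0086+0.4067i)·(-0.2320+0.0000i)  (+0.1950+0.0204i)·(-0.0106+0.2188i)  (-0.1442+0.6168i)·(-0.3505-0.0342i)
Y_2^1(R⁻¹ n̂) = +0.124811-0.045726i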